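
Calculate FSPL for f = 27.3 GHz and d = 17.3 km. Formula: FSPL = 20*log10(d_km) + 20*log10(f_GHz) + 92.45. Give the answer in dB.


20*log10(17.3) = 24.76
20*log10(27.3) = 28.72
FSPL = 145.9 dB

145.9 dB


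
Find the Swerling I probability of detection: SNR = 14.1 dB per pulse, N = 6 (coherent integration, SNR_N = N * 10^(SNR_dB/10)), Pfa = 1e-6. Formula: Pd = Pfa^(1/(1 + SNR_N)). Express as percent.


SNR_lin = 10^(14.1/10) = 25.70396
SNR_N = 6 * 25.70396 = 154.22376
1/(1 + SNR_N) = 1/155.22376 = 0.0064423
Pd = (1e-6)^0.0064423 = 0.91484
Pd = 91.5%

91.5%


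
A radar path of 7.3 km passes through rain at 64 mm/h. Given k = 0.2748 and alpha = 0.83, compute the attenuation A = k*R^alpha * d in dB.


gamma = 0.2748 * 64^0.83 = 8.672536 dB/km
A = 8.672536 * 7.3 = 63.31 dB

63.31 dB


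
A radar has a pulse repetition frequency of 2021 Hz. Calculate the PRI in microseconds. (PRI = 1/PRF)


PRI = 1/2021 = 0.0004948046 s = 494.8 us

494.8 us


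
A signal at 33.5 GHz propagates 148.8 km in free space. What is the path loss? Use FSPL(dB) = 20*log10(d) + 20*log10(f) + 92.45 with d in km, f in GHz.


20*log10(148.8) = 43.45
20*log10(33.5) = 30.5
FSPL = 166.4 dB

166.4 dB


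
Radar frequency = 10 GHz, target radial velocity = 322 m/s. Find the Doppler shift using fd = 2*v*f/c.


fd = 2 * 322 * 10000000000.0 / 3e8 = 21466.7 Hz

21466.7 Hz


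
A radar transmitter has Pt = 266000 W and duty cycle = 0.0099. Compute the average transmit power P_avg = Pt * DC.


P_avg = 266000 * 0.0099 = 2633.4 W

2633.4 W


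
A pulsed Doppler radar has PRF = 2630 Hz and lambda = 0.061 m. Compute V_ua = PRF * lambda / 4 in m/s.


V_ua = 2630 * 0.061 / 4 = 40.1 m/s

40.1 m/s


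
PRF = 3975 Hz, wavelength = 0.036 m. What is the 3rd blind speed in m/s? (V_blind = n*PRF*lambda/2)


V_blind = 3 * 3975 * 0.036 / 2 = 214.7 m/s

214.7 m/s


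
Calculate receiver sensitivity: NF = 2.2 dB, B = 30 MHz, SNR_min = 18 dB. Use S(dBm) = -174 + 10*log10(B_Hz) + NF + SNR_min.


10*log10(30000000.0) = 74.77
S = -174 + 74.77 + 2.2 + 18 = -79.0 dBm

-79.0 dBm


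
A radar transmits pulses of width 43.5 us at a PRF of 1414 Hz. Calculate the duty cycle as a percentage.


DC = 43.5e-6 * 1414 * 100 = 6.15%

6.15%


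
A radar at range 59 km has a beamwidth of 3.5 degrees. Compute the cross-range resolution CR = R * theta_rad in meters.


BW_rad = 0.061086524
CR = 59000 * 0.061086524 = 3604.1 m

3604.1 m


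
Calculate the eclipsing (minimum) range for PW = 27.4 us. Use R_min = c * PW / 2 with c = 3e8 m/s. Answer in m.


R_min = 3e8 * 27.4e-6 / 2 = 4110.0 m

4110.0 m


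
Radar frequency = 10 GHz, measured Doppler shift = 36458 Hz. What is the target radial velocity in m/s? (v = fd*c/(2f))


v = 36458 * 3e8 / (2 * 10000000000.0) = 546.9 m/s

546.9 m/s


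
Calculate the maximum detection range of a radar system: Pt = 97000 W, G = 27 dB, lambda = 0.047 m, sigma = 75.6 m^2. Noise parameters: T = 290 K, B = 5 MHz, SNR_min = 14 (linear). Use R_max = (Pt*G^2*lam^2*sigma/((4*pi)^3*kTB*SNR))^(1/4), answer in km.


G_lin = 10^(27/10) = 501.187234
R^4 = 97000 * 501.187234^2 * 0.047^2 * 75.6 / ((4*pi)^3 * 1.38e-23 * 290 * 5000000.0 * 14)
R^4 = 7.31955e18 m^4
R_max = (7.31955e18)^(1/4) = 52014.1 m = 52.0 km

52.0 km


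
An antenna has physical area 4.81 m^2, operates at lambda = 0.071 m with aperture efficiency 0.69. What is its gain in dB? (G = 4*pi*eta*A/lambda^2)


G_linear = 4*pi*0.69*4.81/0.071^2 = 8273.46
G_dB = 10*log10(8273.46) = 39.2 dB

39.2 dB


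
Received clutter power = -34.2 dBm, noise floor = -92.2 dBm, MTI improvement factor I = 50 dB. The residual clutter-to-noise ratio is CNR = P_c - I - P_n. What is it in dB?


CNR = -34.2 - 50 - (-92.2) = 8.0 dB

8.0 dB


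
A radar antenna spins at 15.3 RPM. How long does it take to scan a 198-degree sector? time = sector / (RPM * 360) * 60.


t = 198 / (15.3 * 360) * 60 = 2.16 s

2.16 s


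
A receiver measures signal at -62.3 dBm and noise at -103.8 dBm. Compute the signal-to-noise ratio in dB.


SNR = -62.3 - (-103.8) = 41.5 dB

41.5 dB


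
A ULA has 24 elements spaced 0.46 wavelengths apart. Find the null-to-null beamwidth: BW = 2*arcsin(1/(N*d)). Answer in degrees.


1/(N*d) = 1/(24*0.46) = 0.09058
BW = 2*arcsin(0.09058) = 10.4 degrees

10.4 degrees


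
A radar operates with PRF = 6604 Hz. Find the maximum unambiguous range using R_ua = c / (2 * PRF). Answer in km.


R_ua = 3e8 / (2 * 6604) = 22713.5 m = 22.7 km

22.7 km


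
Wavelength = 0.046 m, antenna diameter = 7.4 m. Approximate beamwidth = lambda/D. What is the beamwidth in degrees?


BW_rad = 0.046 / 7.4 = 0.006216
BW_deg = 0.36 degrees

0.36 degrees


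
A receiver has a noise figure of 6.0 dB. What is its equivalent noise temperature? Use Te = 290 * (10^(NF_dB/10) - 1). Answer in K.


NF_lin = 10^(6.0/10) = 3.981072
Te = 290 * (3.981072 - 1) = 864.5 K

864.5 K


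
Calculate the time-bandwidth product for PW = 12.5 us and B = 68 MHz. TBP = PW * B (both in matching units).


TBP = 12.5 * 68 = 850.0

850.0


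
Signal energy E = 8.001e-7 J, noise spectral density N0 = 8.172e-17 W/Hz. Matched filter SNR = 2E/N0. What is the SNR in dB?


SNR_lin = 2 * 8.001e-7 / 8.172e-17 = 1.958e10
SNR_dB = 10*log10(1.958e10) = 102.9 dB

102.9 dB


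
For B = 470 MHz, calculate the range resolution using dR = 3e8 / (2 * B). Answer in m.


dR = 3e8 / (2 * 470000000.0) = 0.32 m

0.32 m


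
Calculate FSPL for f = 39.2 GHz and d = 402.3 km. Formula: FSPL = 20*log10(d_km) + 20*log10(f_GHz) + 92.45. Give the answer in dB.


20*log10(402.3) = 52.09
20*log10(39.2) = 31.87
FSPL = 176.4 dB

176.4 dB


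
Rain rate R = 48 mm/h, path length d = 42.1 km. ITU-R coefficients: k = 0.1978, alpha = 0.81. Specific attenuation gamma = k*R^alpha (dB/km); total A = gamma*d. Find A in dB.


gamma = 0.1978 * 48^0.81 = 4.550213 dB/km
A = 4.550213 * 42.1 = 191.56 dB

191.56 dB


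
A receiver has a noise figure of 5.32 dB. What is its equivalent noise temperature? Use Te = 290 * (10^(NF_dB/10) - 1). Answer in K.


NF_lin = 10^(5.32/10) = 3.404082
Te = 290 * (3.404082 - 1) = 697.2 K

697.2 K


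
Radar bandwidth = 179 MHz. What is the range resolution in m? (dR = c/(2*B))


dR = 3e8 / (2 * 179000000.0) = 0.84 m

0.84 m


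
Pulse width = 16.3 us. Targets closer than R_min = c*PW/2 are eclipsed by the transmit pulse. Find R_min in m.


R_min = 3e8 * 16.3e-6 / 2 = 2445.0 m

2445.0 m


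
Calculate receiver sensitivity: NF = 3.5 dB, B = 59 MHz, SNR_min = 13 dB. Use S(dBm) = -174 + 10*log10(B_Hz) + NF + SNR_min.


10*log10(59000000.0) = 77.71
S = -174 + 77.71 + 3.5 + 13 = -79.8 dBm

-79.8 dBm


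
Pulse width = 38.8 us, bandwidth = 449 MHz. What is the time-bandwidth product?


TBP = 38.8 * 449 = 17421.2

17421.2


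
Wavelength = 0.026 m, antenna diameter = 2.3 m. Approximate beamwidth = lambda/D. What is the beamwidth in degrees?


BW_rad = 0.026 / 2.3 = 0.011304
BW_deg = 0.65 degrees

0.65 degrees


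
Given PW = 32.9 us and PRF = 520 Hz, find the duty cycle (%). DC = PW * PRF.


DC = 32.9e-6 * 520 * 100 = 1.71%

1.71%


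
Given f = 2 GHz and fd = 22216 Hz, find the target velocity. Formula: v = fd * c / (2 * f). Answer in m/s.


v = 22216 * 3e8 / (2 * 2000000000.0) = 1666.2 m/s

1666.2 m/s


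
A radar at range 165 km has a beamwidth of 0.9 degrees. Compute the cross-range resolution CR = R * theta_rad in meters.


BW_rad = 0.015707963
CR = 165000 * 0.015707963 = 2591.8 m

2591.8 m


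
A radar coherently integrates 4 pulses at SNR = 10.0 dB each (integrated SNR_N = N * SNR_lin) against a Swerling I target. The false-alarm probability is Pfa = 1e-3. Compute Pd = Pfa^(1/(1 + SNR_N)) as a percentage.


SNR_lin = 10^(10.0/10) = 10.0
SNR_N = 4 * 10.0 = 40.0
1/(1 + SNR_N) = 1/41.0 = 0.0243902
Pd = (1e-3)^0.0243902 = 0.84495
Pd = 84.5%

84.5%


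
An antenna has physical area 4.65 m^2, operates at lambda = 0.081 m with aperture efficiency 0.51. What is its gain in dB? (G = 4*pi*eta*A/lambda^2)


G_linear = 4*pi*0.51*4.65/0.081^2 = 4542.17
G_dB = 10*log10(4542.17) = 36.6 dB

36.6 dB


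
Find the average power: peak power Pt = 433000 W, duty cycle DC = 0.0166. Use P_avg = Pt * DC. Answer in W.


P_avg = 433000 * 0.0166 = 7187.8 W

7187.8 W


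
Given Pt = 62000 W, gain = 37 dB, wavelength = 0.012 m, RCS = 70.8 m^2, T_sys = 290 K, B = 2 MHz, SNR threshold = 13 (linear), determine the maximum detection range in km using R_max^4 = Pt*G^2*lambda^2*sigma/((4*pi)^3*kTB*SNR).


G_lin = 10^(37/10) = 5011.872336
R^4 = 62000 * 5011.872336^2 * 0.012^2 * 70.8 / ((4*pi)^3 * 1.38e-23 * 290 * 2000000.0 * 13)
R^4 = 7.68966e19 m^4
R_max = (7.68966e19)^(1/4) = 93643.3 m = 93.6 km

93.6 km


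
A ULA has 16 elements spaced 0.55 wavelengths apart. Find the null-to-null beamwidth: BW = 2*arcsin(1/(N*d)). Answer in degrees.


1/(N*d) = 1/(16*0.55) = 0.113636
BW = 2*arcsin(0.113636) = 13.0 degrees

13.0 degrees


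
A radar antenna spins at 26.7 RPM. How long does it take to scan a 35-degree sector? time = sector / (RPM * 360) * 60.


t = 35 / (26.7 * 360) * 60 = 0.22 s

0.22 s


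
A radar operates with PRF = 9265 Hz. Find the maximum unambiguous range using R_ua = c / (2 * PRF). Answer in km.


R_ua = 3e8 / (2 * 9265) = 16190.0 m = 16.2 km

16.2 km


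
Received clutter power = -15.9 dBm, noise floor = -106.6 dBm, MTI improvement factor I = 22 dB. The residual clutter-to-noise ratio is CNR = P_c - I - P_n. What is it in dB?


CNR = -15.9 - 22 - (-106.6) = 68.7 dB

68.7 dB


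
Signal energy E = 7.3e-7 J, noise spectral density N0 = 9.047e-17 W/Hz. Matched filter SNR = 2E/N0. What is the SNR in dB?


SNR_lin = 2 * 7.3e-7 / 9.047e-17 = 1.614e10
SNR_dB = 10*log10(1.614e10) = 102.1 dB

102.1 dB


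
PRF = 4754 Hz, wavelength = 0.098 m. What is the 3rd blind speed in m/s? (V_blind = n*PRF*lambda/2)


V_blind = 3 * 4754 * 0.098 / 2 = 698.8 m/s

698.8 m/s


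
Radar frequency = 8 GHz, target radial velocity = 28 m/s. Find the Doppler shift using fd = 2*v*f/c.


fd = 2 * 28 * 8000000000.0 / 3e8 = 1493.3 Hz

1493.3 Hz


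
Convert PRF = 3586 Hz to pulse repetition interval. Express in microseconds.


PRI = 1/3586 = 0.0002788622 s = 278.9 us

278.9 us


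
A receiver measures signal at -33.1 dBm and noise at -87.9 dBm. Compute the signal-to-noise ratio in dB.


SNR = -33.1 - (-87.9) = 54.8 dB

54.8 dB


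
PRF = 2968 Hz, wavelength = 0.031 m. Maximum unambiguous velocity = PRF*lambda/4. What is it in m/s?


V_ua = 2968 * 0.031 / 4 = 23.0 m/s

23.0 m/s


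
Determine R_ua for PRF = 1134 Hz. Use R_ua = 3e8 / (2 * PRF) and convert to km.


R_ua = 3e8 / (2 * 1134) = 132275.1 m = 132.3 km

132.3 km


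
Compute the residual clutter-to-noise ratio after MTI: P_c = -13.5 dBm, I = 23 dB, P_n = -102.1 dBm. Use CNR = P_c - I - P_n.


CNR = -13.5 - 23 - (-102.1) = 65.6 dB

65.6 dB


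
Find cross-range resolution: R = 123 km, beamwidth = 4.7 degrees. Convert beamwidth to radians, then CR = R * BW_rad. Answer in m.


BW_rad = 0.082030475
CR = 123000 * 0.082030475 = 10089.7 m

10089.7 m


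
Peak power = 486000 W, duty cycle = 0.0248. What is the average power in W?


P_avg = 486000 * 0.0248 = 12052.8 W

12052.8 W


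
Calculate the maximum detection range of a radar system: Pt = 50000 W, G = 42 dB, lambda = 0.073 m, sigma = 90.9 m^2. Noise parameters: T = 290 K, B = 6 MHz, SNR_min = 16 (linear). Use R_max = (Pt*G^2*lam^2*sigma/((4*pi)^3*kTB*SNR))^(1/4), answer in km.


G_lin = 10^(42/10) = 15848.931925
R^4 = 50000 * 15848.931925^2 * 0.073^2 * 90.9 / ((4*pi)^3 * 1.38e-23 * 290 * 6000000.0 * 16)
R^4 = 7.97998e21 m^4
R_max = (7.97998e21)^(1/4) = 298882.5 m = 298.9 km

298.9 km


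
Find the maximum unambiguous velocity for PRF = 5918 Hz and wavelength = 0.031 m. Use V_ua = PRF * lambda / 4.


V_ua = 5918 * 0.031 / 4 = 45.9 m/s

45.9 m/s


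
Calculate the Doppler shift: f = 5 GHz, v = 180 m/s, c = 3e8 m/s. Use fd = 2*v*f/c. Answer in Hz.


fd = 2 * 180 * 5000000000.0 / 3e8 = 6000.0 Hz

6000.0 Hz


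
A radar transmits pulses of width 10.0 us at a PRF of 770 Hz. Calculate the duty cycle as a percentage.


DC = 10.0e-6 * 770 * 100 = 0.77%

0.77%


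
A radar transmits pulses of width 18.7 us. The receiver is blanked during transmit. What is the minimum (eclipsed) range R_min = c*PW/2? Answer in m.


R_min = 3e8 * 18.7e-6 / 2 = 2805.0 m

2805.0 m


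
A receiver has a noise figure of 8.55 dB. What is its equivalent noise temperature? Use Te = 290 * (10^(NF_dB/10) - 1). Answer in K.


NF_lin = 10^(8.55/10) = 7.161434
Te = 290 * (7.161434 - 1) = 1786.8 K

1786.8 K


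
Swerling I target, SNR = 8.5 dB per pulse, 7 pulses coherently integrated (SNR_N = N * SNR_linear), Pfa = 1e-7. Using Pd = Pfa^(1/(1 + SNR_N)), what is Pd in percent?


SNR_lin = 10^(8.5/10) = 7.07946
SNR_N = 7 * 7.07946 = 49.55622
1/(1 + SNR_N) = 1/50.55622 = 0.01978
Pd = (1e-7)^0.01978 = 0.72701
Pd = 72.7%

72.7%


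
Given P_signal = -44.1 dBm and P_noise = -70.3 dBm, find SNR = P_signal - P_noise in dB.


SNR = -44.1 - (-70.3) = 26.2 dB

26.2 dB


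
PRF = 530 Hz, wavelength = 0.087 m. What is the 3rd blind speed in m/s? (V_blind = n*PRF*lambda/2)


V_blind = 3 * 530 * 0.087 / 2 = 69.2 m/s

69.2 m/s


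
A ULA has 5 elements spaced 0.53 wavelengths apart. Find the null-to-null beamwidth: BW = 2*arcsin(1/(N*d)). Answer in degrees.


1/(N*d) = 1/(5*0.53) = 0.377358
BW = 2*arcsin(0.377358) = 44.3 degrees

44.3 degrees


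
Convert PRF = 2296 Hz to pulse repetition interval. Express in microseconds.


PRI = 1/2296 = 0.0004355401 s = 435.5 us

435.5 us


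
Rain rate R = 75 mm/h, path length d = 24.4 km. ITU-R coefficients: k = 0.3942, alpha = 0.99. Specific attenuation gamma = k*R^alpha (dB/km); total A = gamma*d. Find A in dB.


gamma = 0.3942 * 75^0.99 = 28.315698 dB/km
A = 28.315698 * 24.4 = 690.9 dB

690.9 dB


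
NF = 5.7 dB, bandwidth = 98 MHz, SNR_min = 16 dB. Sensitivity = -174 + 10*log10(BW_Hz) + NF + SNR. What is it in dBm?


10*log10(98000000.0) = 79.91
S = -174 + 79.91 + 5.7 + 16 = -72.4 dBm

-72.4 dBm


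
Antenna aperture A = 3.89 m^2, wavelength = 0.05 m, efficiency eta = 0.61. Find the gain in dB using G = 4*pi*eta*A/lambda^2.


G_linear = 4*pi*0.61*3.89/0.05^2 = 11927.5
G_dB = 10*log10(11927.5) = 40.8 dB

40.8 dB


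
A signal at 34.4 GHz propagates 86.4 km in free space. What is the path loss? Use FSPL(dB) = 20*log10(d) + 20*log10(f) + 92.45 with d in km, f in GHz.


20*log10(86.4) = 38.73
20*log10(34.4) = 30.73
FSPL = 161.9 dB

161.9 dB


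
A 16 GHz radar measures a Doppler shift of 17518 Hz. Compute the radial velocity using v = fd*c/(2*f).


v = 17518 * 3e8 / (2 * 16000000000.0) = 164.2 m/s

164.2 m/s


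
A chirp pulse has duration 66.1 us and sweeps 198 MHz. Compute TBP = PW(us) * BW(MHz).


TBP = 66.1 * 198 = 13087.8

13087.8


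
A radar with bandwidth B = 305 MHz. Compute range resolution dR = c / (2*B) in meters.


dR = 3e8 / (2 * 305000000.0) = 0.49 m

0.49 m


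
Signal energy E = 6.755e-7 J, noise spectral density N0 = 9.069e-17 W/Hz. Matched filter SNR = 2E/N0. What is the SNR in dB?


SNR_lin = 2 * 6.755e-7 / 9.069e-17 = 1.49e10
SNR_dB = 10*log10(1.49e10) = 101.7 dB

101.7 dB


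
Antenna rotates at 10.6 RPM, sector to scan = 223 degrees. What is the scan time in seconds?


t = 223 / (10.6 * 360) * 60 = 3.51 s

3.51 s


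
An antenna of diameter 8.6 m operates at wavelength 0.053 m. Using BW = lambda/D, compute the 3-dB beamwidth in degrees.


BW_rad = 0.053 / 8.6 = 0.006163
BW_deg = 0.35 degrees

0.35 degrees


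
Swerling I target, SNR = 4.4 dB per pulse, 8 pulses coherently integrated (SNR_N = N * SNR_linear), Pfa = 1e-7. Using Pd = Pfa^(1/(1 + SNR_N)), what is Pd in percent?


SNR_lin = 10^(4.4/10) = 2.75423
SNR_N = 8 * 2.75423 = 22.03384
1/(1 + SNR_N) = 1/23.03384 = 0.0434144
Pd = (1e-7)^0.0434144 = 0.49671
Pd = 49.7%

49.7%


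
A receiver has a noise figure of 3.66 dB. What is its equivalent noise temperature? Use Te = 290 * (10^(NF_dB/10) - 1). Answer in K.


NF_lin = 10^(3.66/10) = 2.322737
Te = 290 * (2.322737 - 1) = 383.6 K

383.6 K


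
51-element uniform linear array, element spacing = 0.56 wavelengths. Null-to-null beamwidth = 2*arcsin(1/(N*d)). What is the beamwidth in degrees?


1/(N*d) = 1/(51*0.56) = 0.035014
BW = 2*arcsin(0.035014) = 4.0 degrees

4.0 degrees


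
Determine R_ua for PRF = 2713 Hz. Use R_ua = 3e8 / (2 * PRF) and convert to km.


R_ua = 3e8 / (2 * 2713) = 55289.3 m = 55.3 km

55.3 km


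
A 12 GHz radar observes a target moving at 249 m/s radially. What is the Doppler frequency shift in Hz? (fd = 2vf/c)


fd = 2 * 249 * 12000000000.0 / 3e8 = 19920.0 Hz

19920.0 Hz


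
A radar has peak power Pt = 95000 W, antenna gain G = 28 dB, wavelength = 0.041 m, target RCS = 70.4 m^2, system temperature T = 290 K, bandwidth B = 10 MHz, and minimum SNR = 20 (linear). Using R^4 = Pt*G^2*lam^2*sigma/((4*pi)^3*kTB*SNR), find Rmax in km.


G_lin = 10^(28/10) = 630.957344
R^4 = 95000 * 630.957344^2 * 0.041^2 * 70.4 / ((4*pi)^3 * 1.38e-23 * 290 * 10000000.0 * 20)
R^4 = 2.81791e18 m^4
R_max = (2.81791e18)^(1/4) = 40971.5 m = 41.0 km

41.0 km


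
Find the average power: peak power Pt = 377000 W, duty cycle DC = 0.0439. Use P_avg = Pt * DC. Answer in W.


P_avg = 377000 * 0.0439 = 16550.3 W

16550.3 W


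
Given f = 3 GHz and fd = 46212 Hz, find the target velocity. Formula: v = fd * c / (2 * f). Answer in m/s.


v = 46212 * 3e8 / (2 * 3000000000.0) = 2310.6 m/s

2310.6 m/s


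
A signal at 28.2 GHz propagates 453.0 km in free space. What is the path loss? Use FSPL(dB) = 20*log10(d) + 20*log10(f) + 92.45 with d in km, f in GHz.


20*log10(453.0) = 53.12
20*log10(28.2) = 29.0
FSPL = 174.6 dB

174.6 dB


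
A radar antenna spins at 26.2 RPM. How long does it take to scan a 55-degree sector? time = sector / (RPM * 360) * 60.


t = 55 / (26.2 * 360) * 60 = 0.35 s

0.35 s


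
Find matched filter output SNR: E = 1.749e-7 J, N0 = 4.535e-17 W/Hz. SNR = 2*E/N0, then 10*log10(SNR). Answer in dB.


SNR_lin = 2 * 1.749e-7 / 4.535e-17 = 7.713e9
SNR_dB = 10*log10(7.713e9) = 98.9 dB

98.9 dB


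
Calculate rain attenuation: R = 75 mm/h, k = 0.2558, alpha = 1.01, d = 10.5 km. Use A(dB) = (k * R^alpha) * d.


gamma = 0.2558 * 75^1.01 = 20.031451 dB/km
A = 20.031451 * 10.5 = 210.33 dB

210.33 dB


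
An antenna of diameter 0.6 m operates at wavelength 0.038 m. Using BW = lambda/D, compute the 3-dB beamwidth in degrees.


BW_rad = 0.038 / 0.6 = 0.063333
BW_deg = 3.63 degrees

3.63 degrees


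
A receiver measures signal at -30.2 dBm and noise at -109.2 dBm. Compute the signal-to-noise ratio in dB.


SNR = -30.2 - (-109.2) = 79.0 dB

79.0 dB


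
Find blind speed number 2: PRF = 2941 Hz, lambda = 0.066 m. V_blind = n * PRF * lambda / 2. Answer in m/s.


V_blind = 2 * 2941 * 0.066 / 2 = 194.1 m/s

194.1 m/s


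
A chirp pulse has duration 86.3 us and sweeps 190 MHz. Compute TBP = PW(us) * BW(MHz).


TBP = 86.3 * 190 = 16397.0

16397.0


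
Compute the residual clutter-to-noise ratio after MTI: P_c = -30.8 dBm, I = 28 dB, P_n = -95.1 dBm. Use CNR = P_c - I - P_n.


CNR = -30.8 - 28 - (-95.1) = 36.3 dB

36.3 dB


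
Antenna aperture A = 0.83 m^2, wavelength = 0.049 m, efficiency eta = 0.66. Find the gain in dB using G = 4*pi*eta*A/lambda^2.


G_linear = 4*pi*0.66*0.83/0.049^2 = 2867.08
G_dB = 10*log10(2867.08) = 34.6 dB

34.6 dB


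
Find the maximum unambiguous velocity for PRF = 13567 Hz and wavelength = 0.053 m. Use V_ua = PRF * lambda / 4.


V_ua = 13567 * 0.053 / 4 = 179.8 m/s

179.8 m/s


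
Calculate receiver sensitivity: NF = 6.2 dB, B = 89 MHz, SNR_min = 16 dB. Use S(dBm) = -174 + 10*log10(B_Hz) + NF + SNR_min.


10*log10(89000000.0) = 79.49
S = -174 + 79.49 + 6.2 + 16 = -72.3 dBm

-72.3 dBm


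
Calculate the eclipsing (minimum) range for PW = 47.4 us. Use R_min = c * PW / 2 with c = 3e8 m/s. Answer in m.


R_min = 3e8 * 47.4e-6 / 2 = 7110.0 m

7110.0 m


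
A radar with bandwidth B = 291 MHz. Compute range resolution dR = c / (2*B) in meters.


dR = 3e8 / (2 * 291000000.0) = 0.52 m

0.52 m


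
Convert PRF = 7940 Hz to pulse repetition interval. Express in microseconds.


PRI = 1/7940 = 0.0001259446 s = 125.9 us

125.9 us


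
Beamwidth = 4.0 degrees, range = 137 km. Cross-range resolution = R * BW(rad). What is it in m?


BW_rad = 0.06981317
CR = 137000 * 0.06981317 = 9564.4 m

9564.4 m


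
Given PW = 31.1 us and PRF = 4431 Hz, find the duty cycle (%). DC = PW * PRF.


DC = 31.1e-6 * 4431 * 100 = 13.78%

13.78%


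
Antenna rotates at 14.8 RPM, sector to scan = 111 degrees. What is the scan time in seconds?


t = 111 / (14.8 * 360) * 60 = 1.25 s

1.25 s


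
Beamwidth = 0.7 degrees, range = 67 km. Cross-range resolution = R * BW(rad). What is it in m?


BW_rad = 0.012217305
CR = 67000 * 0.012217305 = 818.6 m

818.6 m


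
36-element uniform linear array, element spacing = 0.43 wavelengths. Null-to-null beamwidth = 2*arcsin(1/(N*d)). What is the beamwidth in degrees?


1/(N*d) = 1/(36*0.43) = 0.064599
BW = 2*arcsin(0.064599) = 7.4 degrees

7.4 degrees


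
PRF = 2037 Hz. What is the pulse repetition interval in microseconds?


PRI = 1/2037 = 0.000490918 s = 490.9 us

490.9 us


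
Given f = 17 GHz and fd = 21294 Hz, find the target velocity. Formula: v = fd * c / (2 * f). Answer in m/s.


v = 21294 * 3e8 / (2 * 17000000000.0) = 187.9 m/s

187.9 m/s


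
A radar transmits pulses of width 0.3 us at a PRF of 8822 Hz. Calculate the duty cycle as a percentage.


DC = 0.3e-6 * 8822 * 100 = 0.26%

0.26%


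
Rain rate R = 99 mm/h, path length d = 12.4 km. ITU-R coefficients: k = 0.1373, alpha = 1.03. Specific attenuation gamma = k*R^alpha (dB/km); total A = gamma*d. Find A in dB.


gamma = 0.1373 * 99^1.03 = 15.601803 dB/km
A = 15.601803 * 12.4 = 193.46 dB

193.46 dB


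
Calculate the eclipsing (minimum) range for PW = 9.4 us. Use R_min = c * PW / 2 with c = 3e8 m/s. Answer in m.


R_min = 3e8 * 9.4e-6 / 2 = 1410.0 m

1410.0 m


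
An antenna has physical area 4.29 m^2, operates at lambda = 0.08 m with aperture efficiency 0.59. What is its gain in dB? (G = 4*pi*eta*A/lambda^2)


G_linear = 4*pi*0.59*4.29/0.08^2 = 4969.8
G_dB = 10*log10(4969.8) = 37.0 dB

37.0 dB


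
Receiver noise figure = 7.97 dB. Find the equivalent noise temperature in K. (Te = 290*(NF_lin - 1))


NF_lin = 10^(7.97/10) = 6.266139
Te = 290 * (6.266139 - 1) = 1527.2 K

1527.2 K


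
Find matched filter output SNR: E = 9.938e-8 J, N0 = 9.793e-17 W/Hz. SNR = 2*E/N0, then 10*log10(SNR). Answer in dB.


SNR_lin = 2 * 9.938e-8 / 9.793e-17 = 2.03e9
SNR_dB = 10*log10(2.03e9) = 93.1 dB

93.1 dB


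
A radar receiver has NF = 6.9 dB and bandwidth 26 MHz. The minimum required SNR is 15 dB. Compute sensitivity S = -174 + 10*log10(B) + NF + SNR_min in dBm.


10*log10(26000000.0) = 74.15
S = -174 + 74.15 + 6.9 + 15 = -78.0 dBm

-78.0 dBm


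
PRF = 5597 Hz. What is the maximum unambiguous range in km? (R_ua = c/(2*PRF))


R_ua = 3e8 / (2 * 5597) = 26800.1 m = 26.8 km

26.8 km


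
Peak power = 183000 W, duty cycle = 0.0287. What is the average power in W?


P_avg = 183000 * 0.0287 = 5252.1 W

5252.1 W


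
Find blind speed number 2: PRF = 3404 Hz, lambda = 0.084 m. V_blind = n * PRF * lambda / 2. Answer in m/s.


V_blind = 2 * 3404 * 0.084 / 2 = 285.9 m/s

285.9 m/s


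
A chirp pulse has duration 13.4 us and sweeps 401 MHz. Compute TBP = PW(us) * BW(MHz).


TBP = 13.4 * 401 = 5373.4

5373.4


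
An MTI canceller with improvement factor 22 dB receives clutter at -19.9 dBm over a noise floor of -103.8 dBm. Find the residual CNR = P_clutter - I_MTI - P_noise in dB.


CNR = -19.9 - 22 - (-103.8) = 61.9 dB

61.9 dB


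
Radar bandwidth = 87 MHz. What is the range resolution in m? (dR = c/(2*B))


dR = 3e8 / (2 * 87000000.0) = 1.72 m

1.72 m


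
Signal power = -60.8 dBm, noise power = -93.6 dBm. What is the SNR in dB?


SNR = -60.8 - (-93.6) = 32.8 dB

32.8 dB


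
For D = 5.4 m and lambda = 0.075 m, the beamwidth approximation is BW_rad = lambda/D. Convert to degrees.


BW_rad = 0.075 / 5.4 = 0.013889
BW_deg = 0.8 degrees

0.8 degrees


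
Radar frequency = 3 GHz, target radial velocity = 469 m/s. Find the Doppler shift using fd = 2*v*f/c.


fd = 2 * 469 * 3000000000.0 / 3e8 = 9380.0 Hz

9380.0 Hz


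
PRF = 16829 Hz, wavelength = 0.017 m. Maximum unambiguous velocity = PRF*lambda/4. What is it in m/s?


V_ua = 16829 * 0.017 / 4 = 71.5 m/s

71.5 m/s


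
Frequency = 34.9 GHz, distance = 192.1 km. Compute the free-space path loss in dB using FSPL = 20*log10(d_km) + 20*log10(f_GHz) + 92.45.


20*log10(192.1) = 45.67
20*log10(34.9) = 30.86
FSPL = 169.0 dB

169.0 dB


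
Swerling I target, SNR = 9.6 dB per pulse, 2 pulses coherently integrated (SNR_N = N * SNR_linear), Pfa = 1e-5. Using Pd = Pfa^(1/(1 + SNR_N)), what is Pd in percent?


SNR_lin = 10^(9.6/10) = 9.12011
SNR_N = 2 * 9.12011 = 18.24022
1/(1 + SNR_N) = 1/19.24022 = 0.0519745
Pd = (1e-5)^0.0519745 = 0.5497
Pd = 55.0%

55.0%


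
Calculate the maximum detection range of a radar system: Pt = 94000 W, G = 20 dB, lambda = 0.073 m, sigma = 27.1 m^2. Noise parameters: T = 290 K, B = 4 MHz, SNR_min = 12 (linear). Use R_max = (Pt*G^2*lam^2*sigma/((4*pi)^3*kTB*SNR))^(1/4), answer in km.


G_lin = 10^(20/10) = 100.0
R^4 = 94000 * 100.0^2 * 0.073^2 * 27.1 / ((4*pi)^3 * 1.38e-23 * 290 * 4000000.0 * 12)
R^4 = 3.56119e17 m^4
R_max = (3.56119e17)^(1/4) = 24428.6 m = 24.4 km

24.4 km


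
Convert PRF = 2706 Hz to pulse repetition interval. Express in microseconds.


PRI = 1/2706 = 0.0003695492 s = 369.5 us

369.5 us


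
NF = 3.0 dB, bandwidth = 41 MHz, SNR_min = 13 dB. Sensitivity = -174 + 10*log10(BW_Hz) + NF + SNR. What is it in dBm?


10*log10(41000000.0) = 76.13
S = -174 + 76.13 + 3.0 + 13 = -81.9 dBm

-81.9 dBm


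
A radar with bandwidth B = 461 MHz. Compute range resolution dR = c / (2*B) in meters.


dR = 3e8 / (2 * 461000000.0) = 0.33 m

0.33 m


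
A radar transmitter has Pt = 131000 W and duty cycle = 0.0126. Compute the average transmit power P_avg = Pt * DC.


P_avg = 131000 * 0.0126 = 1650.6 W

1650.6 W


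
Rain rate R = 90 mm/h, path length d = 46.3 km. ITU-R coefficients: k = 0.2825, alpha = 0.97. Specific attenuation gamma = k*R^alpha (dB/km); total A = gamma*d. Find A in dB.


gamma = 0.2825 * 90^0.97 = 22.214354 dB/km
A = 22.214354 * 46.3 = 1028.52 dB

1028.52 dB


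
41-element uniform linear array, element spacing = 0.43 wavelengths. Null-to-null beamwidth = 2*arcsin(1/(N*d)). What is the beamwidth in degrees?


1/(N*d) = 1/(41*0.43) = 0.056721
BW = 2*arcsin(0.056721) = 6.5 degrees

6.5 degrees


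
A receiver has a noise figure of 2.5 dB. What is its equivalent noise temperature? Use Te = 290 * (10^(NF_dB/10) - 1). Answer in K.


NF_lin = 10^(2.5/10) = 1.778279
Te = 290 * (1.778279 - 1) = 225.7 K

225.7 K


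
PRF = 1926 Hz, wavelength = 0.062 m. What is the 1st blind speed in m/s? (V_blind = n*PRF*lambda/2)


V_blind = 1 * 1926 * 0.062 / 2 = 59.7 m/s

59.7 m/s


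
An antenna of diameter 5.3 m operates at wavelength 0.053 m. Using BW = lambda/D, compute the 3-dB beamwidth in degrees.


BW_rad = 0.053 / 5.3 = 0.01
BW_deg = 0.57 degrees

0.57 degrees


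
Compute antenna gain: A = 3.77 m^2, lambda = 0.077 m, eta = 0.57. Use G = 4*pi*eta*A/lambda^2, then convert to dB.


G_linear = 4*pi*0.57*3.77/0.077^2 = 4554.54
G_dB = 10*log10(4554.54) = 36.6 dB

36.6 dB


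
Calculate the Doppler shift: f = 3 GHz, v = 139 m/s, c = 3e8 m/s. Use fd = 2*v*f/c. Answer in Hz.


fd = 2 * 139 * 3000000000.0 / 3e8 = 2780.0 Hz

2780.0 Hz


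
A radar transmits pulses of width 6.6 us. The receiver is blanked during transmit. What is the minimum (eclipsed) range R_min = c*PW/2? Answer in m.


R_min = 3e8 * 6.6e-6 / 2 = 990.0 m

990.0 m


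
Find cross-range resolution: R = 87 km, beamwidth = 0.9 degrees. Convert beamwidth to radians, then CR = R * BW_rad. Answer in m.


BW_rad = 0.015707963
CR = 87000 * 0.015707963 = 1366.6 m

1366.6 m


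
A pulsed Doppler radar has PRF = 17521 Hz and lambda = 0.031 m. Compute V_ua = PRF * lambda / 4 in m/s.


V_ua = 17521 * 0.031 / 4 = 135.8 m/s

135.8 m/s


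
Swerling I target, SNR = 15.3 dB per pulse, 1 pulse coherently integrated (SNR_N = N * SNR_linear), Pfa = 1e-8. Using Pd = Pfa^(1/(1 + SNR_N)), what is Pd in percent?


SNR_lin = 10^(15.3/10) = 33.88442
SNR_N = 1 * 33.88442 = 33.88442
1/(1 + SNR_N) = 1/34.88442 = 0.0286661
Pd = (1e-8)^0.0286661 = 0.58975
Pd = 59.0%

59.0%


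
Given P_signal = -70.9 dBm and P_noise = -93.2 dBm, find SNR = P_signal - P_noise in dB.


SNR = -70.9 - (-93.2) = 22.3 dB

22.3 dB


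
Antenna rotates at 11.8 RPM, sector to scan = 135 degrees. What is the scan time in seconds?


t = 135 / (11.8 * 360) * 60 = 1.91 s

1.91 s


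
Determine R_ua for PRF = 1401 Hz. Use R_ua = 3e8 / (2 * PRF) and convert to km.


R_ua = 3e8 / (2 * 1401) = 107066.4 m = 107.1 km

107.1 km


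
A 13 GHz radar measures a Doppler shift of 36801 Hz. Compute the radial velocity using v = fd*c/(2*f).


v = 36801 * 3e8 / (2 * 13000000000.0) = 424.6 m/s

424.6 m/s


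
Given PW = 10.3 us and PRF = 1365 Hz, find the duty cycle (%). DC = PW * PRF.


DC = 10.3e-6 * 1365 * 100 = 1.41%

1.41%


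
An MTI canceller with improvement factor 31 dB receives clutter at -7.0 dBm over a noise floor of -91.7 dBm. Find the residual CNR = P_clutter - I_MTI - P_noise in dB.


CNR = -7.0 - 31 - (-91.7) = 53.7 dB

53.7 dB


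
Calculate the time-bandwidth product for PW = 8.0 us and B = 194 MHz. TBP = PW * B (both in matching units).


TBP = 8.0 * 194 = 1552.0

1552.0


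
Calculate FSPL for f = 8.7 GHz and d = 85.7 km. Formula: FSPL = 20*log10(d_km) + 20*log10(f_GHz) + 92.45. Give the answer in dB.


20*log10(85.7) = 38.66
20*log10(8.7) = 18.79
FSPL = 149.9 dB

149.9 dB


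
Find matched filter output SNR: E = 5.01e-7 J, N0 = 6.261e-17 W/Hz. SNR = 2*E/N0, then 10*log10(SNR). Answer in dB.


SNR_lin = 2 * 5.01e-7 / 6.261e-17 = 1.6e10
SNR_dB = 10*log10(1.6e10) = 102.0 dB

102.0 dB


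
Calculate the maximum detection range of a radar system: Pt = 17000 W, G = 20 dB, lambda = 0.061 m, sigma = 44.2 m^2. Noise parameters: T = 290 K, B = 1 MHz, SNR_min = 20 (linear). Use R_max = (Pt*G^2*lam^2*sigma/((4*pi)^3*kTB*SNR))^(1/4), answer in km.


G_lin = 10^(20/10) = 100.0
R^4 = 17000 * 100.0^2 * 0.061^2 * 44.2 / ((4*pi)^3 * 1.38e-23 * 290 * 1000000.0 * 20)
R^4 = 1.76033e17 m^4
R_max = (1.76033e17)^(1/4) = 20483.2 m = 20.5 km

20.5 km


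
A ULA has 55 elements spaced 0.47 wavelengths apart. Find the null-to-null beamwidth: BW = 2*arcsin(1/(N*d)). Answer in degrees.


1/(N*d) = 1/(55*0.47) = 0.038685
BW = 2*arcsin(0.038685) = 4.4 degrees

4.4 degrees


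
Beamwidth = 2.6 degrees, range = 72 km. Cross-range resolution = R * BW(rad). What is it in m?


BW_rad = 0.045378561
CR = 72000 * 0.045378561 = 3267.3 m

3267.3 m


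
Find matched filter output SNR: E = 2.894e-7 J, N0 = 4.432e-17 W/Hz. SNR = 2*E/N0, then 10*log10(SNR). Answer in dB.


SNR_lin = 2 * 2.894e-7 / 4.432e-17 = 1.306e10
SNR_dB = 10*log10(1.306e10) = 101.2 dB

101.2 dB


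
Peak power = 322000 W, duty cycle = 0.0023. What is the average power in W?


P_avg = 322000 * 0.0023 = 740.6 W

740.6 W


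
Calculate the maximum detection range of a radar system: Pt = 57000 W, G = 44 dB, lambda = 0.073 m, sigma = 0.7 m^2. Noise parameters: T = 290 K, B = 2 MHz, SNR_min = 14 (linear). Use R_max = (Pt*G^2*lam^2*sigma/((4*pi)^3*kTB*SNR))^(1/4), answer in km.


G_lin = 10^(44/10) = 25118.864315
R^4 = 57000 * 25118.864315^2 * 0.073^2 * 0.7 / ((4*pi)^3 * 1.38e-23 * 290 * 2000000.0 * 14)
R^4 = 6.03329e20 m^4
R_max = (6.03329e20)^(1/4) = 156725.1 m = 156.7 km

156.7 km


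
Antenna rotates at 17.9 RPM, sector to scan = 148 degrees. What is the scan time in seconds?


t = 148 / (17.9 * 360) * 60 = 1.38 s

1.38 s


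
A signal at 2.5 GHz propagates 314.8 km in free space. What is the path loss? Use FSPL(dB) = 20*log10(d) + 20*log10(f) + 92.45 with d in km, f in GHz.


20*log10(314.8) = 49.96
20*log10(2.5) = 7.96
FSPL = 150.4 dB

150.4 dB


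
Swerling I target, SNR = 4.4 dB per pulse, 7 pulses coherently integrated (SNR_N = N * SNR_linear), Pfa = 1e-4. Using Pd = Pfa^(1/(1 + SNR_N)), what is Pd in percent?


SNR_lin = 10^(4.4/10) = 2.75423
SNR_N = 7 * 2.75423 = 19.27961
1/(1 + SNR_N) = 1/20.27961 = 0.0493106
Pd = (1e-4)^0.0493106 = 0.63498
Pd = 63.5%

63.5%


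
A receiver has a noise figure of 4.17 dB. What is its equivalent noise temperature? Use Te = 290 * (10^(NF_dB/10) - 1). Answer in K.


NF_lin = 10^(4.17/10) = 2.612161
Te = 290 * (2.612161 - 1) = 467.5 K

467.5 K


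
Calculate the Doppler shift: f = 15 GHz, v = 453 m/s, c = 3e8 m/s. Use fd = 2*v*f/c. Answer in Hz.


fd = 2 * 453 * 15000000000.0 / 3e8 = 45300.0 Hz

45300.0 Hz


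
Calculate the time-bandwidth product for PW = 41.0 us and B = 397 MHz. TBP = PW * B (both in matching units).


TBP = 41.0 * 397 = 16277.0

16277.0


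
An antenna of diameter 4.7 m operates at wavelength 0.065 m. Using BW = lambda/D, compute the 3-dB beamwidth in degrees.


BW_rad = 0.065 / 4.7 = 0.01383
BW_deg = 0.79 degrees

0.79 degrees


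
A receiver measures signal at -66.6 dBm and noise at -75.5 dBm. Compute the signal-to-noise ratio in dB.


SNR = -66.6 - (-75.5) = 8.9 dB

8.9 dB


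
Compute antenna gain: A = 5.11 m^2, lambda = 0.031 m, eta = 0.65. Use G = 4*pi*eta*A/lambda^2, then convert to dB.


G_linear = 4*pi*0.65*5.11/0.031^2 = 43433.09
G_dB = 10*log10(43433.09) = 46.4 dB

46.4 dB


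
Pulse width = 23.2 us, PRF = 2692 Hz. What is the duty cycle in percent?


DC = 23.2e-6 * 2692 * 100 = 6.25%

6.25%


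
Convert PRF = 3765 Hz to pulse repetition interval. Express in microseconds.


PRI = 1/3765 = 0.0002656042 s = 265.6 us

265.6 us


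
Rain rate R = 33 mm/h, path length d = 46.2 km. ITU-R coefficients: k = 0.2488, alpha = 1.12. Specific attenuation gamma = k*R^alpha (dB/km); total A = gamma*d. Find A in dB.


gamma = 0.2488 * 33^1.12 = 12.490677 dB/km
A = 12.490677 * 46.2 = 577.07 dB

577.07 dB


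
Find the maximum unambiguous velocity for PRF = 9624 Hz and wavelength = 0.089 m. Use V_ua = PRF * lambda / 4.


V_ua = 9624 * 0.089 / 4 = 214.1 m/s

214.1 m/s


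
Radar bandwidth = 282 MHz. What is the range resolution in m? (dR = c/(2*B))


dR = 3e8 / (2 * 282000000.0) = 0.53 m

0.53 m


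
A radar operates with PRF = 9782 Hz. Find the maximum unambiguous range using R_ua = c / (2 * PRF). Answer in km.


R_ua = 3e8 / (2 * 9782) = 15334.3 m = 15.3 km

15.3 km


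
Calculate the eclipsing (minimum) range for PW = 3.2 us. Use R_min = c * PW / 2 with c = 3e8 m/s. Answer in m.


R_min = 3e8 * 3.2e-6 / 2 = 480.0 m

480.0 m


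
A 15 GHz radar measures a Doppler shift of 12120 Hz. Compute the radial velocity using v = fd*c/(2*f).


v = 12120 * 3e8 / (2 * 15000000000.0) = 121.2 m/s

121.2 m/s


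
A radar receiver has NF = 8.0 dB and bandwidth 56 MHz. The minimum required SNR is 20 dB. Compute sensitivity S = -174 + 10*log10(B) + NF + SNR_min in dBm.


10*log10(56000000.0) = 77.48
S = -174 + 77.48 + 8.0 + 20 = -68.5 dBm

-68.5 dBm


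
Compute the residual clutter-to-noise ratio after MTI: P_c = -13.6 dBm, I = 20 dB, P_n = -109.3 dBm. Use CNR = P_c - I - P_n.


CNR = -13.6 - 20 - (-109.3) = 75.7 dB

75.7 dB


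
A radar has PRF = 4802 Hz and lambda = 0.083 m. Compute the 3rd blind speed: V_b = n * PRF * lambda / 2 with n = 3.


V_blind = 3 * 4802 * 0.083 / 2 = 597.8 m/s

597.8 m/s


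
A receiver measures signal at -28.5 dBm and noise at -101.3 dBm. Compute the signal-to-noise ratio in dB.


SNR = -28.5 - (-101.3) = 72.8 dB

72.8 dB


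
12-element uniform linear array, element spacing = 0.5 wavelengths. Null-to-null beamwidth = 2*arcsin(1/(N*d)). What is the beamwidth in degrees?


1/(N*d) = 1/(12*0.5) = 0.166667
BW = 2*arcsin(0.166667) = 19.2 degrees

19.2 degrees


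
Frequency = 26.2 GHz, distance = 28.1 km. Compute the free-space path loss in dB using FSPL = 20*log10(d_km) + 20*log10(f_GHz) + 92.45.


20*log10(28.1) = 28.97
20*log10(26.2) = 28.37
FSPL = 149.8 dB

149.8 dB


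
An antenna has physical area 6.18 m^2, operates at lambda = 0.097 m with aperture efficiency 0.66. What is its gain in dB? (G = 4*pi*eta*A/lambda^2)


G_linear = 4*pi*0.66*6.18/0.097^2 = 5447.52
G_dB = 10*log10(5447.52) = 37.4 dB

37.4 dB


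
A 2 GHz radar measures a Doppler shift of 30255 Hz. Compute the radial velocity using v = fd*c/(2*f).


v = 30255 * 3e8 / (2 * 2000000000.0) = 2269.1 m/s

2269.1 m/s


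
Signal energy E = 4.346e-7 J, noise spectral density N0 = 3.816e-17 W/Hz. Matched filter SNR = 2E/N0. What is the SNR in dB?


SNR_lin = 2 * 4.346e-7 / 3.816e-17 = 2.278e10
SNR_dB = 10*log10(2.278e10) = 103.6 dB

103.6 dB


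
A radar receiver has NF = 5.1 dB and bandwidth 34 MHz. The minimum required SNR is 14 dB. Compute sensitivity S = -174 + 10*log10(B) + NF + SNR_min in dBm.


10*log10(34000000.0) = 75.31
S = -174 + 75.31 + 5.1 + 14 = -79.6 dBm

-79.6 dBm


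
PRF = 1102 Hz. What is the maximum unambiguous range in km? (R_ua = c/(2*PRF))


R_ua = 3e8 / (2 * 1102) = 136116.2 m = 136.1 km

136.1 km


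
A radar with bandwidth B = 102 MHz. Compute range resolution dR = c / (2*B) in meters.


dR = 3e8 / (2 * 102000000.0) = 1.47 m

1.47 m


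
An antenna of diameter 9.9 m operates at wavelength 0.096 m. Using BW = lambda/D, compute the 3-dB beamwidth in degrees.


BW_rad = 0.096 / 9.9 = 0.009697
BW_deg = 0.56 degrees

0.56 degrees


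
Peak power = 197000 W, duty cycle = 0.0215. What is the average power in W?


P_avg = 197000 * 0.0215 = 4235.5 W

4235.5 W


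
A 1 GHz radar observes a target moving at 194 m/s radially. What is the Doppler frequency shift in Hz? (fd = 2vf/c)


fd = 2 * 194 * 1000000000.0 / 3e8 = 1293.3 Hz

1293.3 Hz


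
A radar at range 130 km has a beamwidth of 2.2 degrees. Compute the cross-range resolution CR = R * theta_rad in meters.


BW_rad = 0.038397244
CR = 130000 * 0.038397244 = 4991.6 m

4991.6 m


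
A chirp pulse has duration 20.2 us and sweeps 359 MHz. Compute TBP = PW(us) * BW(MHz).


TBP = 20.2 * 359 = 7251.8

7251.8


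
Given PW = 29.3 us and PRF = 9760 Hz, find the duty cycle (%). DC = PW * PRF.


DC = 29.3e-6 * 9760 * 100 = 28.6%

28.6%


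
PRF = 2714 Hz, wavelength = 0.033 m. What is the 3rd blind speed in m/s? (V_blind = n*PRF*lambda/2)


V_blind = 3 * 2714 * 0.033 / 2 = 134.3 m/s

134.3 m/s


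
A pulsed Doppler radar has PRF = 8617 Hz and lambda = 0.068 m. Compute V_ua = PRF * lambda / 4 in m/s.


V_ua = 8617 * 0.068 / 4 = 146.5 m/s

146.5 m/s


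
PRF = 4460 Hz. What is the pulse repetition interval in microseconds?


PRI = 1/4460 = 0.0002242152 s = 224.2 us

224.2 us


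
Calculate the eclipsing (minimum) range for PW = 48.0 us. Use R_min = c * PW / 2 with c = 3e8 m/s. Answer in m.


R_min = 3e8 * 48.0e-6 / 2 = 7200.0 m

7200.0 m


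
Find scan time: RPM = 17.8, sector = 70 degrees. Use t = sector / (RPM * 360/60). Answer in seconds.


t = 70 / (17.8 * 360) * 60 = 0.66 s

0.66 s


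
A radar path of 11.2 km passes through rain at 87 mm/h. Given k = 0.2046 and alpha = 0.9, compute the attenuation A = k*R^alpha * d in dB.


gamma = 0.2046 * 87^0.9 = 11.388669 dB/km
A = 11.388669 * 11.2 = 127.55 dB

127.55 dB
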